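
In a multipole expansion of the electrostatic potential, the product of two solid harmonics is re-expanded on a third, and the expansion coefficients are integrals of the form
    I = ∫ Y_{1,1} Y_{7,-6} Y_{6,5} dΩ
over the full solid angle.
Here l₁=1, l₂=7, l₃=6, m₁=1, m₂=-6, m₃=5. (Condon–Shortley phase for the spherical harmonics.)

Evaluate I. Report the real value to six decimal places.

0.309019

Checks pass: Σm=0; 14 even; l₃=6∈[6,8].
(2·1+1)(2·7+1)(2·6+1) = 585
Δ: 2! 0! 12! / 15! → 1/1365
sum: t=1:−1/518400 = -1/518400
3j²(1 7 6; 0 0 0) = Δ·Π!·Σ² = 7/195  (sign -1)
sum: t=0:+1/79833600 = 1/79833600
3j²(1 7 6; 1 -6 5) = Δ·Π!·Σ² = 2/35  (sign -1)
combine: 4πI² = 585·7/195·2/35 = 6/5
take √, sign +1: I = 0.30901936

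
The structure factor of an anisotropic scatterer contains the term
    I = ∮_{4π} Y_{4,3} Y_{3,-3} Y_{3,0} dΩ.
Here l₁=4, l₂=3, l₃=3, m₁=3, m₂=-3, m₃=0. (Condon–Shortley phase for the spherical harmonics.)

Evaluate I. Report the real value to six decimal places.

m-sum 0 ✓  L=10 even ✓  1≤3≤7 ✓
Π(2lᵢ+1) = 9×7×7 = 441
triangle coeff Δ(4,3,3) = 1/34650
Σ_t [1,3]: t=1:−1/72 t=2:+1/16 t=3:−1/72 = 5/144
(3j)²=2/77 [(4 3 3; 0 0 0)], sign=-1
Σ_t [0,0]: t=0:+1/288 = 1/288
(3j)²=1/22 [(4 3 3; 3 -3 0)], sign=-1
⇒ 4πI² = 63/121
I = (+1)√(63/121/(4π)) = 0.20355073

0.203551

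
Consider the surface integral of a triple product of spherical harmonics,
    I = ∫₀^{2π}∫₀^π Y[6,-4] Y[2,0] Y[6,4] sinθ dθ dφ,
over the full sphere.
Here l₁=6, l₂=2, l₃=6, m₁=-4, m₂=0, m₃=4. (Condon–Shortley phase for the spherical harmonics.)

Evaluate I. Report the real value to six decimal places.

-0.022938

Rules hold: Σm=0, L=14 even, 4≤6≤8.
N = 13·5·13 = 845
Δ = 2!·10!·2!/15! = 1/90090
Racah Σ t=0..2: t=0:+1/69120 t=1:−1/14400 t=2:+1/69120 = -7/172800
⇒ 3j(6 2 6; 0 0 0)² = 14/715, sgn -1
Racah Σ t=0..2: t=0:+1/14515200 t=1:−1/362880 t=2:+1/322560 = 1/2419200
⇒ 3j(6 2 6; -4 0 4)² = 2/5005, sgn +1
4πI² = N·(3j₀)²·(3jₘ)² = 4/605
I = -1·√(0.00661157/4π) = -0.02293757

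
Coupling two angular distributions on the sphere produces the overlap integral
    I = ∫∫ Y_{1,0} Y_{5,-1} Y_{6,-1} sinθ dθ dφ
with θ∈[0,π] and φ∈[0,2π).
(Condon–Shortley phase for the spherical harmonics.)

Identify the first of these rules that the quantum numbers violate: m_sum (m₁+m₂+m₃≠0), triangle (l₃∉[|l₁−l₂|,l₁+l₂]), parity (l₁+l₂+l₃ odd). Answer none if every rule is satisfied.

m_sum

azimuthal sum: 0 − 1 − 1 = -2  ✗
4 ≤ 6 ≤ 6 (triangle on l)
L = 1 + 5 + 6 = 12 (even)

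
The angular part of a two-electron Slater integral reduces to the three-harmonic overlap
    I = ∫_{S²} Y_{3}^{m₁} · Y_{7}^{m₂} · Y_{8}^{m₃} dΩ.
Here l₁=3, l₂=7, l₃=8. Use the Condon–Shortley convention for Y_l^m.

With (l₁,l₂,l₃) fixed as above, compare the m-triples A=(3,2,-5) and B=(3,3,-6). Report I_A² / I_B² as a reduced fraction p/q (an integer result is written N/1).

25/21

l's match ⇒ only the (l;m) 3-j factors differ between A and B.
A: triangle coeff Δ(3,7,8) = 1/5290740; Σ_t [0,0]: t=0:+1/104509440 = 1/104509440; (3j)²=275/13566 [(3 7 8; 3 2 -5)], sign=-1
B: triangle coeff Δ(3,7,8) = 1/5290740; Σ_t [0,0]: t=0:+1/348364800 = 1/348364800; (3j)²=11/646 [(3 7 8; 3 3 -6)], sign=+1
I_A²/I_B² = (275/13566)/(11/646) = 25/21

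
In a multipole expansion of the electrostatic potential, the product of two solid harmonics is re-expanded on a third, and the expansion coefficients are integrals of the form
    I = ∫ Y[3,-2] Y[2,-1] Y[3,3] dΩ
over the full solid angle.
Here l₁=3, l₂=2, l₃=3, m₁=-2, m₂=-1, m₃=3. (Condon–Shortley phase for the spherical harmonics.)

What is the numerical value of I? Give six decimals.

Rules hold: Σm=0, L=8 even, 1≤3≤5.
N = 7·5·7 = 245
Δ = 2!·4!·2!/9! = 1/3780
Racah Σ t=0..2: t=0:+1/24 t=1:−1/4 t=2:+1/24 = -1/6
⇒ 3j(3 2 3; 0 0 0)² = 4/105, sgn +1
Racah Σ t=1..1: t=1:−1/48 = -1/48
⇒ 3j(3 2 3; -2 -1 3)² = 5/84, sgn -1
4πI² = N·(3j₀)²·(3jₘ)² = 5/9
I = -1·√(0.555556/4π) = -0.21026104

-0.210261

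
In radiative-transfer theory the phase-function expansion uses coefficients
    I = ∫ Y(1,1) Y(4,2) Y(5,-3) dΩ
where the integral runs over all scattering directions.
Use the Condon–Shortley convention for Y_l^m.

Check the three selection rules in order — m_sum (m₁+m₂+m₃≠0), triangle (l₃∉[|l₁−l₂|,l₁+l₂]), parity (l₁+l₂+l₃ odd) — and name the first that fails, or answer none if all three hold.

m₁+m₂+m₃ = 1 + 2 − 3 = 0  ✓
triangle: |1−4|=3 ≤ l₃=5 ≤ 1+4=5  ✓
parity: l₁+l₂+l₃ = 10 is even  ✓

none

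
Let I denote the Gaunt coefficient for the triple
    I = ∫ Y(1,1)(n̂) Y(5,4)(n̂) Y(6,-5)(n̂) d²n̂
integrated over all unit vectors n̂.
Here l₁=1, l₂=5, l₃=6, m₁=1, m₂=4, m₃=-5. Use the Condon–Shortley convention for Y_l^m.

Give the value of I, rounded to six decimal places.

Rules hold: Σm=0, L=12 even, 4≤6≤6.
N = 3·11·13 = 429
Δ = 0!·2!·10!/13! = 1/858
Racah Σ t=0..0: t=0:+1/14400 = 1/14400
⇒ 3j(1 5 6; 0 0 0)² = 6/143, sgn +1
Racah Σ t=0..0: t=0:+1/725760 = 1/725760
⇒ 3j(1 5 6; 1 4 -5)² = 5/78, sgn -1
4πI² = N·(3j₀)²·(3jₘ)² = 15/13
I = -1·√(1.15385/4π) = -0.30301841

-0.303018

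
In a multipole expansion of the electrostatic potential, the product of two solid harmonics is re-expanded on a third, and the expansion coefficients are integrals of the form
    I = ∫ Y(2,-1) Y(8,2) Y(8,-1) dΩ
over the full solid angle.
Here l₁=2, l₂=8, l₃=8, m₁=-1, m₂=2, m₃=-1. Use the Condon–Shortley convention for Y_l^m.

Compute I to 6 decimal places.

Checks pass: Σm=0; 18 even; l₃=8∈[6,10].
(2·2+1)(2·8+1)(2·8+1) = 1445
Δ: 2! 2! 14! / 19! → 1/348840
sum: t=0:+1/116121600 t=1:−1/25401600 t=2:+1/116121600 = -1/45158400
3j²(2 8 8; 0 0 0) = Δ·Π!·Σ² = 24/1615  (sign -1)
sum: t=1:−1/87091200 t=2:+1/58060800 = 1/174182400
3j²(2 8 8; -1 2 -1) = Δ·Π!·Σ² = 7/2584  (sign -1)
combine: 4πI² = 1445·24/1615·7/2584 = 21/361
take √, sign +1: I = 0.06803793

0.068038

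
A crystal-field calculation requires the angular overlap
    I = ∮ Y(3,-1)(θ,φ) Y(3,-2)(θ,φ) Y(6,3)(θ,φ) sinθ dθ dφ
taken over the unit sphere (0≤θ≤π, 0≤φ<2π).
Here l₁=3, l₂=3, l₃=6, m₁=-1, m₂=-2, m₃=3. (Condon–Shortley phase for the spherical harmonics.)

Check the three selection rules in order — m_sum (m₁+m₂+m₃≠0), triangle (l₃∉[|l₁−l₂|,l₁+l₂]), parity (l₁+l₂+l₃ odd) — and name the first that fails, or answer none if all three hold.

Σmᵢ = 0  ✓
l₃∈[|l₁−l₂|,l₁+l₂]=[0,6], have l₃=6  ✓
Σlᵢ = 12 ⇒ even  ✓

none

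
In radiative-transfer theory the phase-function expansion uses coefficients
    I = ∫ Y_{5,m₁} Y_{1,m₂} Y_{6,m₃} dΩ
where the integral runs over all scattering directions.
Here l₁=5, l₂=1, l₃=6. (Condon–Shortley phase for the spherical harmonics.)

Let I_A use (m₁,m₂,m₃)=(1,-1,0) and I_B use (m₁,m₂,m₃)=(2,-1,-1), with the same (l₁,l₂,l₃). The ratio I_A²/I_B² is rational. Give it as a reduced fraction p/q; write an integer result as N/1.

3/2

l's match ⇒ only the (l;m) 3-j factors differ between A and B.
A: triangle coeff Δ(5,1,6) = 1/858; Σ_t [0,0]: t=0:+1/34560 = 1/34560; (3j)²=5/286 [(5 1 6; 1 -1 0)], sign=+1
B: triangle coeff Δ(5,1,6) = 1/858; Σ_t [0,0]: t=0:+1/60480 = 1/60480; (3j)²=5/429 [(5 1 6; 2 -1 -1)], sign=-1
I_A²/I_B² = (5/286)/(5/429) = 3/2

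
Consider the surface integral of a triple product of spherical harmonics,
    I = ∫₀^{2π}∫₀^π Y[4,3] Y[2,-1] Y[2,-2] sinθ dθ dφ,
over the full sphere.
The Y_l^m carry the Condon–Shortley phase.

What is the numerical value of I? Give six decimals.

Checks pass: Σm=0; 8 even; l₃=2∈[2,6].
(2·4+1)(2·2+1)(2·2+1) = 225
Δ: 4! 4! 0! / 9! → 1/630
sum: t=2:+1/16 = 1/16
3j²(4 2 2; 0 0 0) = Δ·Π!·Σ² = 2/35  (sign +1)
sum: t=1:−1/144 = -1/144
3j²(4 2 2; 3 -1 -2) = Δ·Π!·Σ² = 1/18  (sign -1)
combine: 4πI² = 225·2/35·1/18 = 5/7
take √, sign -1: I = -0.23841361

-0.238414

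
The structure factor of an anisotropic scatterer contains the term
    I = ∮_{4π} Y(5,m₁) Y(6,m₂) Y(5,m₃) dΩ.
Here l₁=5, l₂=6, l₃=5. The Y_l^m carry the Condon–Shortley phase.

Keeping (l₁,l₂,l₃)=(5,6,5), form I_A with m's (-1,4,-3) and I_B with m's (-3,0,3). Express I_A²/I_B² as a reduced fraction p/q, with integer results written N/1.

Shared (l₁,l₂,l₃)=(5,6,5): N and (l;000)² cancel in I_A²/I_B².
A: Δ = 6!·4!·6!/17! = 1/28588560; Racah Σ t=4..6: t=4:+1/138240 t=5:−1/86400 t=6:+1/829440 = -13/4147200; ⇒ 3j(5 6 5; -1 4 -3)² = 13/3740, sgn -1
B: Δ = 6!·4!·6!/17! = 1/28588560; Racah Σ t=4..6: t=4:+1/55296 t=5:−1/86400 t=6:+1/2073600 = 29/4147200; ⇒ 3j(5 6 5; -3 0 3)² = 841/145860, sgn +1
I_A²/I_B² = (13/3740)/(841/145860) = 507/841

507/841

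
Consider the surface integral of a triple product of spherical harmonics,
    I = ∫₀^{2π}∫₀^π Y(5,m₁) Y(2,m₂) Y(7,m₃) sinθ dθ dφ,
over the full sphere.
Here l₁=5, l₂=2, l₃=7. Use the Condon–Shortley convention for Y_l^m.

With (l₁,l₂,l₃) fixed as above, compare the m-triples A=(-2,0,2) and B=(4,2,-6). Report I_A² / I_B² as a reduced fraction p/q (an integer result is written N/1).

72/143

l's match ⇒ only the (l;m) 3-j factors differ between A and B.
A: triangle coeff Δ(5,2,7) = 1/15015; Σ_t [0,0]: t=0:+1/120960 = 1/120960; (3j)²=24/1001 [(5 2 7; -2 0 2)], sign=-1
B: triangle coeff Δ(5,2,7) = 1/15015; Σ_t [0,0]: t=0:+1/8709120 = 1/8709120; (3j)²=1/21 [(5 2 7; 4 2 -6)], sign=-1
I_A²/I_B² = (24/1001)/(1/21) = 72/143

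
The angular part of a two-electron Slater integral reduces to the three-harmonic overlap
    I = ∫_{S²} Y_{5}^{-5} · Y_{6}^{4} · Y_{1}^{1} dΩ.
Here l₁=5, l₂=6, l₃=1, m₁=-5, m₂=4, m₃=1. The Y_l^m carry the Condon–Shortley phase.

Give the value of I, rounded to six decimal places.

0.040859

Rules hold: Σm=0, L=12 even, 1≤1≤11.
N = 11·13·3 = 429
Δ = 10!·0!·2!/13! = 1/858
Racah Σ t=5..5: t=5:−1/14400 = -1/14400
⇒ 3j(5 6 1; 0 0 0)² = 6/143, sgn +1
Racah Σ t=10..10: t=10:+1/7257600 = 1/7257600
⇒ 3j(5 6 1; -5 4 1)² = 1/858, sgn +1
4πI² = N·(3j₀)²·(3jₘ)² = 3/143
I = +1·√(0.020979/4π) = 0.04085899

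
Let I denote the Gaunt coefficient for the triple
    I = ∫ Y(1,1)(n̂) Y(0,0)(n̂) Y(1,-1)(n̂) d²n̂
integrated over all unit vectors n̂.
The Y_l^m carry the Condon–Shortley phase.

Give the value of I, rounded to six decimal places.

Checks pass: Σm=0; 2 even; l₃=1∈[1,1].
(2·1+1)(2·0+1)(2·1+1) = 9
Δ: 0! 2! 0! / 3! → 1/3
sum: t=0:+1/1 = 1/1
3j²(1 0 1; 0 0 0) = Δ·Π!·Σ² = 1/3  (sign -1)
sum: t=0:+1/2 = 1/2
3j²(1 0 1; 1 0 -1) = Δ·Π!·Σ² = 1/3  (sign +1)
combine: 4πI² = 9·1/3·1/3 = 1/1
take √, sign -1: I = -0.28209479

-0.282095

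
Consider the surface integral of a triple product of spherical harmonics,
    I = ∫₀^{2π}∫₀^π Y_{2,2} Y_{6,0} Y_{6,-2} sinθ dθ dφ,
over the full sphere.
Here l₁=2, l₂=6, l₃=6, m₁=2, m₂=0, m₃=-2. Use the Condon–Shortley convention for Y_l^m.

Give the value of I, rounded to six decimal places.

-0.191909

Checks pass: Σm=0; 14 even; l₃=6∈[4,8].
(2·2+1)(2·6+1)(2·6+1) = 845
Δ: 2! 2! 10! / 15! → 1/90090
sum: t=0:+1/69120 t=1:−1/14400 t=2:+1/69120 = -7/172800
3j²(2 6 6; 0 0 0) = Δ·Π!·Σ² = 14/715  (sign -1)
sum: t=0:+1/69120 = 1/69120
3j²(2 6 6; 2 0 -2) = Δ·Π!·Σ² = 4/143  (sign +1)
combine: 4πI² = 845·14/715·4/143 = 56/121
take √, sign -1: I = -0.19190947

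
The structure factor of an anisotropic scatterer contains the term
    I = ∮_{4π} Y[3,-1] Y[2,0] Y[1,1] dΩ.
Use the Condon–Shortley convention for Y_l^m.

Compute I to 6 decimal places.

m-sum 0 ✓  L=6 even ✓  1≤1≤5 ✓
Π(2lᵢ+1) = 7×5×3 = 105
triangle coeff Δ(3,2,1) = 1/105
Σ_t [2,2]: t=2:+1/4 = 1/4
(3j)²=3/35 [(3 2 1; 0 0 0)], sign=-1
Σ_t [2,2]: t=2:+1/8 = 1/8
(3j)²=2/35 [(3 2 1; -1 0 1)], sign=+1
⇒ 4πI² = 18/35
I = (-1)√(18/35/(4π)) = -0.20230066

-0.202301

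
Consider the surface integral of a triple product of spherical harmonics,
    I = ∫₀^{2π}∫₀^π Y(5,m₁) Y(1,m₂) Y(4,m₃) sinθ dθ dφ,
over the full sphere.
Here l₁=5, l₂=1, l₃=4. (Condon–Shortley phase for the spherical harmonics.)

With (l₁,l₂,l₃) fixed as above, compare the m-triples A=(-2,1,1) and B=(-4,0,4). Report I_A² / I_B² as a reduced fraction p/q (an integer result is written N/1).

7/3

Shared (l₁,l₂,l₃)=(5,1,4): N and (l;000)² cancel in I_A²/I_B².
A: Δ = 2!·8!·0!/11! = 1/495; Racah Σ t=2..2: t=2:+1/1440 = 1/1440; ⇒ 3j(5 1 4; -2 1 1)² = 7/165, sgn -1
B: Δ = 2!·8!·0!/11! = 1/495; Racah Σ t=1..1: t=1:−1/40320 = -1/40320; ⇒ 3j(5 1 4; -4 0 4)² = 1/55, sgn -1
I_A²/I_B² = (7/165)/(1/55) = 7/3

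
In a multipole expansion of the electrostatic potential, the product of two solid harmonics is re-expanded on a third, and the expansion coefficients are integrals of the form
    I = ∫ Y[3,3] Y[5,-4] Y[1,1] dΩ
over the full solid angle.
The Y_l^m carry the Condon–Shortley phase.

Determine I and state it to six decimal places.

0.000000

|3−5|≤1≤3+5 violated ⇒ I = 0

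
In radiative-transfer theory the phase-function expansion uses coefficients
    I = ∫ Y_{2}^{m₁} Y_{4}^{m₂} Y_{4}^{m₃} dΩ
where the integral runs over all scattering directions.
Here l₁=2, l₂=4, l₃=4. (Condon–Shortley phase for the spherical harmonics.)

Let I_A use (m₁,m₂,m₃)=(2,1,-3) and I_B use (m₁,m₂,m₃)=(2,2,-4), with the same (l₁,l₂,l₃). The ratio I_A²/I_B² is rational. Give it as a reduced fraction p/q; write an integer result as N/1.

Same 2,4,4: normalisation and zero-m 3j drop out of the ratio.
A: Δ: 2! 2! 6! / 11! → 1/13860; sum: t=0:+1/480 = 1/480; 3j²(2 4 4; 2 1 -3) = Δ·Π!·Σ² = 3/110  (sign -1)
B: Δ: 2! 2! 6! / 11! → 1/13860; sum: t=0:+1/2880 = 1/2880; 3j²(2 4 4; 2 2 -4) = Δ·Π!·Σ² = 2/165  (sign +1)
I_A²/I_B² = (3/110)/(2/165) = 9/4

9/4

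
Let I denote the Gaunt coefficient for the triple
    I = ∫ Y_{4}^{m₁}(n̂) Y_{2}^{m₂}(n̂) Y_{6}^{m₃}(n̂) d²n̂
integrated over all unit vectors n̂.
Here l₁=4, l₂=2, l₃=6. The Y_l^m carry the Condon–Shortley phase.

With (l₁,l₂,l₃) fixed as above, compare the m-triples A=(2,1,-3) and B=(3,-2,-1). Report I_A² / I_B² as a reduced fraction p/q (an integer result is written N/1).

252/5

Same 4,2,6: normalisation and zero-m 3j drop out of the ratio.
A: Δ: 0! 8! 4! / 13! → 1/6435; sum: t=0:+1/8640 = 1/8640; 3j²(4 2 6; 2 1 -3) = Δ·Π!·Σ² = 28/715  (sign -1)
B: Δ: 0! 8! 4! / 13! → 1/6435; sum: t=0:+1/120960 = 1/120960; 3j²(4 2 6; 3 -2 -1) = Δ·Π!·Σ² = 1/1287  (sign -1)
I_A²/I_B² = (28/715)/(1/1287) = 252/5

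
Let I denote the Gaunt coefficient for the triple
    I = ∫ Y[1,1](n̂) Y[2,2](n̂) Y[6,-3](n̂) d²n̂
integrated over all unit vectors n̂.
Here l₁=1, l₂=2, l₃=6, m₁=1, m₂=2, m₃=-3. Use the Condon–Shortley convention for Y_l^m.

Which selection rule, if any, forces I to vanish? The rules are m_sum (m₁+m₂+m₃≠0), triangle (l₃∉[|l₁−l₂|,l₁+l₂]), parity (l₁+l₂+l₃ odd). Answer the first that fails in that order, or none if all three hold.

triangle

Σmᵢ = 0  ✓
l₃∈[|l₁−l₂|,l₁+l₂]=[1,3], have l₃=6  ✗
Σlᵢ = 9 ⇒ odd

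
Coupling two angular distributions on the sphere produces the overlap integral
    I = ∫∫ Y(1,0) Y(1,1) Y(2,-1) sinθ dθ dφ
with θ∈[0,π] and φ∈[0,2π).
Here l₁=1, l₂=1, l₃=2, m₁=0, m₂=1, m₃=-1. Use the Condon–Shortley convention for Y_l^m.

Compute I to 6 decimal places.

m-sum 0 ✓  L=4 even ✓  0≤2≤2 ✓
Π(2lᵢ+1) = 3×3×5 = 45
triangle coeff Δ(1,1,2) = 1/30
Σ_t [0,0]: t=0:+1/1 = 1/1
(3j)²=2/15 [(1 1 2; 0 0 0)], sign=+1
Σ_t [0,0]: t=0:+1/2 = 1/2
(3j)²=1/10 [(1 1 2; 0 1 -1)], sign=-1
⇒ 4πI² = 3/5
I = (-1)√(3/5/(4π)) = -0.21850969

-0.218510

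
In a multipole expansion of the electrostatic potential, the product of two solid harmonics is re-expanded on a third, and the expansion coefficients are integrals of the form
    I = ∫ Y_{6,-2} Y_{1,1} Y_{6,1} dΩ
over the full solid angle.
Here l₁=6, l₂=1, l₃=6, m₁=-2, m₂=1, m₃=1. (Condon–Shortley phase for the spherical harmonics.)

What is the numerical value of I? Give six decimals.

l₁+l₂+l₃=13 is odd: 3j(l;000)=0 ⇒ I=0

0.000000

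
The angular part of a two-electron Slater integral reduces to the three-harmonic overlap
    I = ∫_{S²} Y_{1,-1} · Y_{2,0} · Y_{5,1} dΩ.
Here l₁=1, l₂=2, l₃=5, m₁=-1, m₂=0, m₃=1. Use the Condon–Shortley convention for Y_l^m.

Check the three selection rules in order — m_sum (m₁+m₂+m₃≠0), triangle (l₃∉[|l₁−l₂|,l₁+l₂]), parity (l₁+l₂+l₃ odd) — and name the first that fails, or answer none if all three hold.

triangle

Σmᵢ = 0  ✓
l₃∈[|l₁−l₂|,l₁+l₂]=[1,3], have l₃=5  ✗
Σlᵢ = 8 ⇒ even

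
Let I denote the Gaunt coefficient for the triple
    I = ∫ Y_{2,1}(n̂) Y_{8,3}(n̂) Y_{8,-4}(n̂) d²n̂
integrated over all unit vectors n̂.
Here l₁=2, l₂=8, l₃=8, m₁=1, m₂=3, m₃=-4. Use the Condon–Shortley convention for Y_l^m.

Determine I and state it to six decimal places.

0.146979

Rules hold: Σm=0, L=18 even, 6≤8≤10.
N = 5·17·17 = 1445
Δ = 2!·2!·14!/19! = 1/348840
Racah Σ t=0..2: t=0:+1/116121600 t=1:−1/25401600 t=2:+1/116121600 = -1/45158400
⇒ 3j(2 8 8; 0 0 0)² = 24/1615, sgn -1
Racah Σ t=0..1: t=0:+1/479001600 t=1:−1/174182400 = -1/273715200
⇒ 3j(2 8 8; 1 3 -4)² = 49/3876, sgn -1
4πI² = N·(3j₀)²·(3jₘ)² = 98/361
I = +1·√(0.271468/4π) = 0.14697873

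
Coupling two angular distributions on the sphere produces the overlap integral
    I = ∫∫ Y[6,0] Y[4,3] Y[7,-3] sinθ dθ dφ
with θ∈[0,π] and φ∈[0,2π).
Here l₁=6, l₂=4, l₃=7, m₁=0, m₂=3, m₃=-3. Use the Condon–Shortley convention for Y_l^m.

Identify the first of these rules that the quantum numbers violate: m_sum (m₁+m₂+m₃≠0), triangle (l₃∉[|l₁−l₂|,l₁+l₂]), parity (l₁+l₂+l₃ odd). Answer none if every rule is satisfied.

parity

Σmᵢ = 0  ✓
l₃∈[|l₁−l₂|,l₁+l₂]=[2,10], have l₃=7  ✓
Σlᵢ = 17 ⇒ odd  ✗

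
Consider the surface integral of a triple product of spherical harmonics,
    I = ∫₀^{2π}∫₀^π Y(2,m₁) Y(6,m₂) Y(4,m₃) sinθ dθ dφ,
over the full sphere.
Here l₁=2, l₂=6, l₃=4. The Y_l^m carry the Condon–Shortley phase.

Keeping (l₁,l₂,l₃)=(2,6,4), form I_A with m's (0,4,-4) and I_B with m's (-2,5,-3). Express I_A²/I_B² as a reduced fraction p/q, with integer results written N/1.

Same 2,6,4: normalisation and zero-m 3j drop out of the ratio.
A: Δ: 4! 0! 8! / 13! → 1/6435; sum: t=2:+1/161280 = 1/161280; 3j²(2 6 4; 0 4 -4) = Δ·Π!·Σ² = 1/143  (sign +1)
B: Δ: 4! 0! 8! / 13! → 1/6435; sum: t=4:+1/120960 = 1/120960; 3j²(2 6 4; -2 5 -3) = Δ·Π!·Σ² = 2/39  (sign -1)
I_A²/I_B² = (1/143)/(2/39) = 3/22

3/22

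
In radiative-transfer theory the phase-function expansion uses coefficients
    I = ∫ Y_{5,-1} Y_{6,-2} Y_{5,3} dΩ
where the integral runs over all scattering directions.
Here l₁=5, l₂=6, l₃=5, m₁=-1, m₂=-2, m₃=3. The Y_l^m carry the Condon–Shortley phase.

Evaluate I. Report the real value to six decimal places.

-0.106727

Rules hold: Σm=0, L=16 even, 1≤5≤11.
N = 11·13·11 = 1573
Δ = 6!·4!·6!/17! = 1/28588560
Racah Σ t=1..5: t=1:−1/345600 t=2:+1/13824 t=3:−1/5184 t=4:+1/13824 t=5:−1/345600 = -7/129600
⇒ 3j(5 6 5; 0 0 0)² = 80/7293, sgn +1
Racah Σ t=2..4: t=2:+1/55296 t=3:−1/25920 t=4:+1/138240 = -11/829440
⇒ 3j(5 6 5; -1 -2 3)² = 11/1326, sgn -1
4πI² = N·(3j₀)²·(3jₘ)² = 4840/33813
I = -1·√(0.14314/4π) = -0.10672739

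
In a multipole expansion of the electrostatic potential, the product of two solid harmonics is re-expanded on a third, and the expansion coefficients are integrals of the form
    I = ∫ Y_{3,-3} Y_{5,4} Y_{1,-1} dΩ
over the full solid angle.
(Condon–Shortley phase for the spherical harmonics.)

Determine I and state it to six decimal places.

0.000000

|3−5|≤1≤3+5 violated ⇒ I = 0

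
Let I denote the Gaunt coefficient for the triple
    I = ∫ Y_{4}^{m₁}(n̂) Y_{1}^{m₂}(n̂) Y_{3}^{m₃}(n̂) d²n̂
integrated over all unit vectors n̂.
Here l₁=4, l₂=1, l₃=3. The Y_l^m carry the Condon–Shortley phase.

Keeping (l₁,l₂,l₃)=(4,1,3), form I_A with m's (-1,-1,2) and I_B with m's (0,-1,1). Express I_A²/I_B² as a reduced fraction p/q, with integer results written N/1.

Shared (l₁,l₂,l₃)=(4,1,3): N and (l;000)² cancel in I_A²/I_B².
A: Δ = 2!·6!·0!/9! = 1/252; Racah Σ t=0..0: t=0:+1/240 = 1/240; ⇒ 3j(4 1 3; -1 -1 2)² = 1/84, sgn -1
B: Δ = 2!·6!·0!/9! = 1/252; Racah Σ t=0..0: t=0:+1/96 = 1/96; ⇒ 3j(4 1 3; 0 -1 1)² = 1/42, sgn +1
I_A²/I_B² = (1/84)/(1/42) = 1/2

1/2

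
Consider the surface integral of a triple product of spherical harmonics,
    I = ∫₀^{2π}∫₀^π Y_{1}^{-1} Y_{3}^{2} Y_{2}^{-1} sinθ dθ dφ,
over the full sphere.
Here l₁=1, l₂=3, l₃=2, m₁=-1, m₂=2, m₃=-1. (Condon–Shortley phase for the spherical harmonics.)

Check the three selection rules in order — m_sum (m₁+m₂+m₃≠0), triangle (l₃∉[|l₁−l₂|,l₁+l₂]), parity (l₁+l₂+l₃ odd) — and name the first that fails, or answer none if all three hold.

m₁+m₂+m₃ = -1 + 2 − 1 = 0  ✓
triangle: |1−3|=2 ≤ l₃=2 ≤ 1+3=4  ✓
parity: l₁+l₂+l₃ = 6 is even  ✓

none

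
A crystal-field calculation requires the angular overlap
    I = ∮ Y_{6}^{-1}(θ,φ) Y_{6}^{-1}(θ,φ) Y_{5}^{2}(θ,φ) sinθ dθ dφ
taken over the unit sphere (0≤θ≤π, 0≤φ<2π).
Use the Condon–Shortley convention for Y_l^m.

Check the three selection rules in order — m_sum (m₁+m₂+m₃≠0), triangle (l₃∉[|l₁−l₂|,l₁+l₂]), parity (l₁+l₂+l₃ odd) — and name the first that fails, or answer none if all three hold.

m₁+m₂+m₃ = -1 − 1 + 2 = 0  ✓
triangle: |6−6|=0 ≤ l₃=5 ≤ 6+6=12  ✓
parity: l₁+l₂+l₃ = 17 is odd  ✗

parity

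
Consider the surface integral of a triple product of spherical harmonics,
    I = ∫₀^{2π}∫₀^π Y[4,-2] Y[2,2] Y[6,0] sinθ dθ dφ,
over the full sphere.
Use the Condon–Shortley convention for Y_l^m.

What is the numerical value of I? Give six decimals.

Rules hold: Σm=0, L=12 even, 2≤6≤6.
N = 9·5·13 = 585
Δ = 0!·8!·4!/13! = 1/6435
Racah Σ t=0..0: t=0:+1/2304 = 1/2304
⇒ 3j(4 2 6; 0 0 0)² = 5/143, sgn +1
Racah Σ t=0..0: t=0:+1/34560 = 1/34560
⇒ 3j(4 2 6; -2 2 0)² = 1/429, sgn +1
4πI² = N·(3j₀)²·(3jₘ)² = 75/1573
I = +1·√(0.0476796/4π) = 0.06159725

0.061597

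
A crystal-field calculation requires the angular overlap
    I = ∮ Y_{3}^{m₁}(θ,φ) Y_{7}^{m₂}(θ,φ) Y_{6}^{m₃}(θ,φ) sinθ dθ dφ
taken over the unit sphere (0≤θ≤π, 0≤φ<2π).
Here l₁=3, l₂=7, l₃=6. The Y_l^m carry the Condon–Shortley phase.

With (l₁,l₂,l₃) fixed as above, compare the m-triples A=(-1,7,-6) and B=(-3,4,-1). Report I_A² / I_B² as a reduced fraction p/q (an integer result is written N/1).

1001/750

Same 3,7,6: normalisation and zero-m 3j drop out of the ratio.
A: Δ: 4! 2! 10! / 17! → 1/2042040; sum: t=4:+1/174182400 = 1/174182400; 3j²(3 7 6; -1 7 -6) = Δ·Π!·Σ² = 11/340  (sign +1)
B: Δ: 4! 2! 10! / 17! → 1/2042040; sum: t=4:+1/1451520 = 1/1451520; 3j²(3 7 6; -3 4 -1) = Δ·Π!·Σ² = 75/3094  (sign -1)
I_A²/I_B² = (11/340)/(75/3094) = 1001/750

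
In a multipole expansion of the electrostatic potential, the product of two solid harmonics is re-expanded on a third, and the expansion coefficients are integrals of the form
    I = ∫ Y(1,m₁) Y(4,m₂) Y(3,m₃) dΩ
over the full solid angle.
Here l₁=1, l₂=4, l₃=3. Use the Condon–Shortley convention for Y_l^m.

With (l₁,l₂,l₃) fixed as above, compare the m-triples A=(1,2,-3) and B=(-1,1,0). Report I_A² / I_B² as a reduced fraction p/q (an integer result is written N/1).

l's match ⇒ only the (l;m) 3-j factors differ between A and B.
A: triangle coeff Δ(1,4,3) = 1/252; Σ_t [0,0]: t=0:+1/1440 = 1/1440; (3j)²=1/252 [(1 4 3; 1 2 -3)], sign=+1
B: triangle coeff Δ(1,4,3) = 1/252; Σ_t [2,2]: t=2:+1/72 = 1/72; (3j)²=5/126 [(1 4 3; -1 1 0)], sign=-1
I_A²/I_B² = (1/252)/(5/126) = 1/10

1/10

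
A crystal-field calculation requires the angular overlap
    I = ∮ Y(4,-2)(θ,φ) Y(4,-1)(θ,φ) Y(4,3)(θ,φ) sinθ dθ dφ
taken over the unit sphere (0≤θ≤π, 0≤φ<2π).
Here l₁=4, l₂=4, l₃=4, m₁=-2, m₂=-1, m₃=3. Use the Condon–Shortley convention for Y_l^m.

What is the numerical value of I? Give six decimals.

-0.063661

m-sum 0 ✓  L=12 even ✓  0≤4≤8 ✓
Π(2lᵢ+1) = 9×9×9 = 729
triangle coeff Δ(4,4,4) = 1/450450
Σ_t [0,4]: t=0:+1/13824 t=1:−1/216 t=2:+1/64 t=3:−1/216 t=4:+1/13824 = 5/768
(3j)²=18/1001 [(4 4 4; 0 0 0)], sign=+1
Σ_t [2,3]: t=2:+1/576 t=3:−1/864 = 1/1728
(3j)²=5/1287 [(4 4 4; -2 -1 3)], sign=-1
⇒ 4πI² = 7290/143143
I = (-1)√(7290/143143/(4π)) = -0.06366105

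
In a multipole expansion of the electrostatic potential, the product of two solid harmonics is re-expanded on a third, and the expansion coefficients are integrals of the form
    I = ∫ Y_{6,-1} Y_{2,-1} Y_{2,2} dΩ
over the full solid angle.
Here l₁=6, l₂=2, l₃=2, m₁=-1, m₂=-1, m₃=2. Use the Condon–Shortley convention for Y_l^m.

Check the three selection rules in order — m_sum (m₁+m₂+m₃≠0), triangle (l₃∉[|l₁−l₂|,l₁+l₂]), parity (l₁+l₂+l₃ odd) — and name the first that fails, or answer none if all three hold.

Σmᵢ = 0  ✓
l₃∈[|l₁−l₂|,l₁+l₂]=[4,8], have l₃=2  ✗
Σlᵢ = 10 ⇒ even

triangle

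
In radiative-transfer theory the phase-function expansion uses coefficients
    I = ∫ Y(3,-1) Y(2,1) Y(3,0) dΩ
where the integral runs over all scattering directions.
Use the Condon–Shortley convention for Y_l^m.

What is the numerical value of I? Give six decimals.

Checks pass: Σm=0; 8 even; l₃=3∈[1,5].
(2·3+1)(2·2+1)(2·3+1) = 245
Δ: 2! 4! 2! / 9! → 1/3780
sum: t=0:+1/24 t=1:−1/4 t=2:+1/24 = -1/6
3j²(3 2 3; 0 0 0) = Δ·Π!·Σ² = 4/105  (sign +1)
sum: t=1:−1/12 t=2:+1/8 = 1/24
3j²(3 2 3; -1 1 0) = Δ·Π!·Σ² = 1/210  (sign -1)
combine: 4πI² = 245·4/105·1/210 = 2/45
take √, sign -1: I = -0.05947080

-0.059471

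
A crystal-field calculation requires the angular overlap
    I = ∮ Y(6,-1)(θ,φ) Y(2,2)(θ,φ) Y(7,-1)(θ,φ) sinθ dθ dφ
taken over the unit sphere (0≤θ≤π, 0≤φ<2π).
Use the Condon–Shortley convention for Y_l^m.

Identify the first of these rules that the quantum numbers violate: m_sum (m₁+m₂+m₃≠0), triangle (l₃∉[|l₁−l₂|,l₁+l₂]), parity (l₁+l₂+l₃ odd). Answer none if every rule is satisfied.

parity

azimuthal sum: -1 + 2 − 1 = 0  ✓
4 ≤ 7 ≤ 8 (triangle on l)  ✓
L = 6 + 2 + 7 = 15 (odd)  ✗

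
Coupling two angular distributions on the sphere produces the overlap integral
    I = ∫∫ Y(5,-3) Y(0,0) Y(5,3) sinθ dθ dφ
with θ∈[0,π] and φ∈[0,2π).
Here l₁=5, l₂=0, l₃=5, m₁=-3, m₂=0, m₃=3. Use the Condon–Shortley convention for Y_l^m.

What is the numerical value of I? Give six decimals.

-0.282095

Rules hold: Σm=0, L=10 even, 5≤5≤5.
N = 11·1·11 = 121
Δ = 0!·10!·0!/11! = 1/11
Racah Σ t=0..0: t=0:+1/14400 = 1/14400
⇒ 3j(5 0 5; 0 0 0)² = 1/11, sgn -1
Racah Σ t=0..0: t=0:+1/80640 = 1/80640
⇒ 3j(5 0 5; -3 0 3)² = 1/11, sgn +1
4πI² = N·(3j₀)²·(3jₘ)² = 1/1
I = -1·√(1/4π) = -0.28209479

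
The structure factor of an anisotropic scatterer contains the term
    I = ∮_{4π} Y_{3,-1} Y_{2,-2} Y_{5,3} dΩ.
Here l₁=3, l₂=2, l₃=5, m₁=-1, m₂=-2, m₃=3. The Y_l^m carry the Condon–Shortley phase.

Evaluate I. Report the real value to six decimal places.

-0.200476

Checks pass: Σm=0; 10 even; l₃=5∈[1,5].
(2·3+1)(2·2+1)(2·5+1) = 385
Δ: 0! 6! 4! / 11! → 1/2310
sum: t=0:+1/144 = 1/144
3j²(3 2 5; 0 0 0) = Δ·Π!·Σ² = 10/231  (sign -1)
sum: t=0:+1/1152 = 1/1152
3j²(3 2 5; -1 -2 3) = Δ·Π!·Σ² = 1/33  (sign +1)
combine: 4πI² = 385·10/231·1/33 = 50/99
take √, sign -1: I = -0.20047604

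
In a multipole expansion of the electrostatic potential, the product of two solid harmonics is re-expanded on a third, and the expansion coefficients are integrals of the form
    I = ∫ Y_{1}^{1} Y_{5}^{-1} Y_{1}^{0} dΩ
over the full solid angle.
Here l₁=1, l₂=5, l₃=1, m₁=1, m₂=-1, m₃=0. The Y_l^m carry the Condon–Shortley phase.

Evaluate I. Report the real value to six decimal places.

|1−5|≤1≤1+5 violated ⇒ I = 0

0.000000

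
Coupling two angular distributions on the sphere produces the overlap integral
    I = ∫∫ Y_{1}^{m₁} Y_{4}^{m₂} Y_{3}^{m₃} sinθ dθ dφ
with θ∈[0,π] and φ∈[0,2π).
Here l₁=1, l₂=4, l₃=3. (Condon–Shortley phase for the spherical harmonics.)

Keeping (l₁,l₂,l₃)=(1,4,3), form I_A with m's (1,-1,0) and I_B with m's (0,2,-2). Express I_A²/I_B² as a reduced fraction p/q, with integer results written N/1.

5/6

Shared (l₁,l₂,l₃)=(1,4,3): N and (l;000)² cancel in I_A²/I_B².
A: Δ = 2!·0!·6!/9! = 1/252; Racah Σ t=0..0: t=0:+1/72 = 1/72; ⇒ 3j(1 4 3; 1 -1 0)² = 5/126, sgn -1
B: Δ = 2!·0!·6!/9! = 1/252; Racah Σ t=1..1: t=1:−1/120 = -1/120; ⇒ 3j(1 4 3; 0 2 -2)² = 1/21, sgn +1
I_A²/I_B² = (5/126)/(1/21) = 5/6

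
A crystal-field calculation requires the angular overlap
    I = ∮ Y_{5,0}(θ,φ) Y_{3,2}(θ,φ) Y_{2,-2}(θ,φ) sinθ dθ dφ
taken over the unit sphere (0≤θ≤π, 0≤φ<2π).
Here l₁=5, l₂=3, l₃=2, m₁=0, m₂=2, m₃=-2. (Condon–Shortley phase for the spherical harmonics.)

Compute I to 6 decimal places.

0.053579

m-sum 0 ✓  L=10 even ✓  2≤2≤8 ✓
Π(2lᵢ+1) = 11×7×5 = 385
triangle coeff Δ(5,3,2) = 1/2310
Σ_t [3,3]: t=3:−1/144 = -1/144
(3j)²=10/231 [(5 3 2; 0 0 0)], sign=-1
Σ_t [5,5]: t=5:−1/2880 = -1/2880
(3j)²=1/462 [(5 3 2; 0 2 -2)], sign=-1
⇒ 4πI² = 25/693
I = (+1)√(25/693/(4π)) = 0.05357948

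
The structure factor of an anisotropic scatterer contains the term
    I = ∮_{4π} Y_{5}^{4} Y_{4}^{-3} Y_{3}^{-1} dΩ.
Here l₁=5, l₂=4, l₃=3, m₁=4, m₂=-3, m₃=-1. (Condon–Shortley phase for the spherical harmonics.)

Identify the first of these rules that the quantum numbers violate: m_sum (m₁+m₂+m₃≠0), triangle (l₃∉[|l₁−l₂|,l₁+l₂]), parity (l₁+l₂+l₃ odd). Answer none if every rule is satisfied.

azimuthal sum: 4 − 3 − 1 = 0  ✓
1 ≤ 3 ≤ 9 (triangle on l)  ✓
L = 5 + 4 + 3 = 12 (even)  ✓

none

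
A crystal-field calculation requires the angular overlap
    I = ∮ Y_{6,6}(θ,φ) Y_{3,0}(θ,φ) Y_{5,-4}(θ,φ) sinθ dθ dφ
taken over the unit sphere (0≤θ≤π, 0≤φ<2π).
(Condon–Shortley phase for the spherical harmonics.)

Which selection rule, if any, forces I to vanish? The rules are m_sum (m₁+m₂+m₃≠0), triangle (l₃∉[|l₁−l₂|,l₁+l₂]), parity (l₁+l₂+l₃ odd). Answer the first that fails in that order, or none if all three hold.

m_sum

m₁+m₂+m₃ = 6 + 0 − 4 = 2  ✗
triangle: |6−3|=3 ≤ l₃=5 ≤ 6+3=9
parity: l₁+l₂+l₃ = 14 is even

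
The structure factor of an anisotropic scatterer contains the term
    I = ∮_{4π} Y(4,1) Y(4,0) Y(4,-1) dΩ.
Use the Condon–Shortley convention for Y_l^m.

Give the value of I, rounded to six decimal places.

Rules hold: Σm=0, L=12 even, 0≤4≤8.
N = 9·9·9 = 729
Δ = 4!·4!·4!/13! = 1/450450
Racah Σ t=0..4: t=0:+1/13824 t=1:−1/216 t=2:+1/64 t=3:−1/216 t=4:+1/13824 = 5/768
⇒ 3j(4 4 4; 0 0 0)² = 18/1001, sgn +1
Racah Σ t=0..3: t=0:+1/3456 t=1:−1/144 t=2:+1/96 t=3:−1/864 = 1/384
⇒ 3j(4 4 4; 1 0 -1)² = 9/2002, sgn -1
4πI² = N·(3j₀)²·(3jₘ)² = 59049/1002001
I = -1·√(0.0589311/4π) = -0.06848055

-0.068481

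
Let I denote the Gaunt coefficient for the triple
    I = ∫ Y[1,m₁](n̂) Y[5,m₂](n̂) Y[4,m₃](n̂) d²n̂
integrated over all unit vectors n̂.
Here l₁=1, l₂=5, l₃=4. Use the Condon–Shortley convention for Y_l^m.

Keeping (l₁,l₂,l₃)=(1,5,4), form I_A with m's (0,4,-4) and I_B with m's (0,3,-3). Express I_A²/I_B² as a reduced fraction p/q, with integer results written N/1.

9/16

Same 1,5,4: normalisation and zero-m 3j drop out of the ratio.
A: Δ: 2! 0! 8! / 11! → 1/495; sum: t=1:−1/40320 = -1/40320; 3j²(1 5 4; 0 4 -4) = Δ·Π!·Σ² = 1/55  (sign -1)
B: Δ: 2! 0! 8! / 11! → 1/495; sum: t=1:−1/5040 = -1/5040; 3j²(1 5 4; 0 3 -3) = Δ·Π!·Σ² = 16/495  (sign +1)
I_A²/I_B² = (1/55)/(16/495) = 9/16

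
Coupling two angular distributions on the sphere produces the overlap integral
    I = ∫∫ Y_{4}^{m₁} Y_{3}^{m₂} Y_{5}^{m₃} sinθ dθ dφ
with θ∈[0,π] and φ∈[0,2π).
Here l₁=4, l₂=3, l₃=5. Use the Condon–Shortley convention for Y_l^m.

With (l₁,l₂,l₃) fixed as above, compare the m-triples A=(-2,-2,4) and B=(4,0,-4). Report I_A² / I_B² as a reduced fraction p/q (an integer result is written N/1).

10/21

Shared (l₁,l₂,l₃)=(4,3,5): N and (l;000)² cancel in I_A²/I_B².
A: Δ = 2!·6!·4!/13! = 1/180180; Racah Σ t=0..1: t=0:+1/8640 t=1:−1/2880 = -1/4320; ⇒ 3j(4 3 5; -2 -2 4)² = 8/429, sgn +1
B: Δ = 2!·6!·4!/13! = 1/180180; Racah Σ t=0..0: t=0:+1/8640 = 1/8640; ⇒ 3j(4 3 5; 4 0 -4)² = 28/715, sgn -1
I_A²/I_B² = (8/429)/(28/715) = 10/21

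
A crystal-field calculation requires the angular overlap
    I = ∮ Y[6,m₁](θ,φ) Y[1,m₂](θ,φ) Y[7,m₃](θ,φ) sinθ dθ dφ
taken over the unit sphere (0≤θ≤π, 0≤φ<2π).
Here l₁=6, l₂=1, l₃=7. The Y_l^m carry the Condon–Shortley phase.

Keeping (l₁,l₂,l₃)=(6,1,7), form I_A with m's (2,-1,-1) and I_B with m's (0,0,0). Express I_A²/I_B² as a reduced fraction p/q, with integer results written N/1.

15/49

Same 6,1,7: normalisation and zero-m 3j drop out of the ratio.
A: Δ: 0! 12! 2! / 15! → 1/1365; sum: t=0:+1/1935360 = 1/1935360; 3j²(6 1 7; 2 -1 -1) = Δ·Π!·Σ² = 1/91  (sign +1)
B: Δ: 0! 12! 2! / 15! → 1/1365; sum: t=0:+1/518400 = 1/518400; 3j²(6 1 7; 0 0 0) = Δ·Π!·Σ² = 7/195  (sign -1)
I_A²/I_B² = (1/91)/(7/195) = 15/49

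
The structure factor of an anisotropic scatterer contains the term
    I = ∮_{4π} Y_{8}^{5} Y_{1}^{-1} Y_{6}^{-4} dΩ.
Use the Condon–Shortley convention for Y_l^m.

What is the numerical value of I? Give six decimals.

0.000000

l₃=6 ∉ [7,9] — triangle fails ⇒ I = 0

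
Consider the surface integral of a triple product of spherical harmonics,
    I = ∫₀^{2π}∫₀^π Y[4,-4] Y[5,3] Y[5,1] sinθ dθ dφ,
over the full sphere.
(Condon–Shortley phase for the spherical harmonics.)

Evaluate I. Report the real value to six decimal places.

Rules hold: Σm=0, L=14 even, 1≤5≤9.
N = 9·11·11 = 1089
Δ = 4!·4!·6!/15! = 1/3153150
Racah Σ t=0..4: t=0:+1/69120 t=1:−1/1728 t=2:+1/576 t=3:−1/1728 t=4:+1/69120 = 7/11520
⇒ 3j(4 5 5; 0 0 0)² = 2/143, sgn -1
Racah Σ t=4..4: t=4:+1/27648 = 1/27648
⇒ 3j(4 5 5; -4 3 1)² = 10/429, sgn +1
4πI² = N·(3j₀)²·(3jₘ)² = 60/169
I = -1·√(0.35503/4π) = -0.16808437

-0.168084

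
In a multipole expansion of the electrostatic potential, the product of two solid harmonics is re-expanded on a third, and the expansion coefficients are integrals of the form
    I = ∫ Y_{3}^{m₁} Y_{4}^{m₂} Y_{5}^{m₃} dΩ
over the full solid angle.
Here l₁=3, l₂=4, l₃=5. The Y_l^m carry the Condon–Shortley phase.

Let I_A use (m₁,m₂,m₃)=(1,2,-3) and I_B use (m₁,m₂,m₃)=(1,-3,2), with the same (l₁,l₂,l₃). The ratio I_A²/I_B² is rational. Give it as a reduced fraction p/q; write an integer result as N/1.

243/343

Shared (l₁,l₂,l₃)=(3,4,5): N and (l;000)² cancel in I_A²/I_B².
A: Δ = 2!·4!·6!/13! = 1/180180; Racah Σ t=0..2: t=0:+1/5760 t=1:−1/720 t=2:+1/2304 = -1/1280; ⇒ 3j(3 4 5; 1 2 -3)² = 27/1430, sgn -1
B: Δ = 2!·4!·6!/13! = 1/180180; Racah Σ t=0..1: t=0:+1/960 t=1:−1/4320 = 7/8640; ⇒ 3j(3 4 5; 1 -3 2)² = 343/12870, sgn -1
I_A²/I_B² = (27/1430)/(343/12870) = 243/343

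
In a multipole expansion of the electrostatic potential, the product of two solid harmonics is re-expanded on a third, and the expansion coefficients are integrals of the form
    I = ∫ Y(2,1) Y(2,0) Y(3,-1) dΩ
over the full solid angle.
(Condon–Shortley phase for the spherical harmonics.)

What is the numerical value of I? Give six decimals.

0.000000

Σlᵢ=7 odd — θ-integrand is odd under cosθ→−cosθ; I=0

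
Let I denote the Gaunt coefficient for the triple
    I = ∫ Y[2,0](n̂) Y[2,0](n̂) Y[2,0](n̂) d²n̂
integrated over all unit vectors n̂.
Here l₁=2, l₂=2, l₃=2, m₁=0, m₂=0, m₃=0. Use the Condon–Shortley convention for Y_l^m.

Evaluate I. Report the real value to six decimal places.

0.180224

Rules hold: Σm=0, L=6 even, 0≤2≤4.
N = 5·5·5 = 125
Δ = 2!·2!·2!/7! = 1/630
Racah Σ t=0..2: t=0:+1/8 t=1:−1/1 t=2:+1/8 = -3/4
⇒ 3j(2 2 2; 0 0 0)² = 2/35, sgn -1
(m-triple is (0,0,0) — same symbol as above.)
4πI² = N·(3j₀)²·(3jₘ)² = 20/49
I = +1·√(0.408163/4π) = 0.18022375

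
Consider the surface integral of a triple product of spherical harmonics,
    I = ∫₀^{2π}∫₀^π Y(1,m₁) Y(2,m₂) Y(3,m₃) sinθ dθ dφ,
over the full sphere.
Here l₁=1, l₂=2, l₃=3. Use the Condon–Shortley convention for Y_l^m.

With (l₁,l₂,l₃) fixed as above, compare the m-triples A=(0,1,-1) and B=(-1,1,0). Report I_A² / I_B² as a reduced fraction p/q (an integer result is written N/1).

Same 1,2,3: normalisation and zero-m 3j drop out of the ratio.
A: Δ: 0! 2! 4! / 7! → 1/105; sum: t=0:+1/6 = 1/6; 3j²(1 2 3; 0 1 -1) = Δ·Π!·Σ² = 8/105  (sign +1)
B: Δ: 0! 2! 4! / 7! → 1/105; sum: t=0:+1/12 = 1/12; 3j²(1 2 3; -1 1 0) = Δ·Π!·Σ² = 1/35  (sign -1)
I_A²/I_B² = (8/105)/(1/35) = 8/3

8/3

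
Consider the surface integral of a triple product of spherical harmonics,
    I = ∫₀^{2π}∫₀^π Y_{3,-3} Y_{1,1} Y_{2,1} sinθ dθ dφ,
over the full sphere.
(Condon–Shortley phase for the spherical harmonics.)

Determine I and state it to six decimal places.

0.000000

Σmᵢ = -1 ≠ 0, so the φ-integral vanishes; I = 0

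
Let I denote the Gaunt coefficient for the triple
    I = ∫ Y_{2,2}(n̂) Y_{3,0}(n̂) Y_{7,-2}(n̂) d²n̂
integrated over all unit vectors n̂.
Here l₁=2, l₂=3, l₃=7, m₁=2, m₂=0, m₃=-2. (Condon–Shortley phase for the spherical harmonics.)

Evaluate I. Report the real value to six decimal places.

l₃=7 ∉ [1,5] — triangle fails ⇒ I = 0

0.000000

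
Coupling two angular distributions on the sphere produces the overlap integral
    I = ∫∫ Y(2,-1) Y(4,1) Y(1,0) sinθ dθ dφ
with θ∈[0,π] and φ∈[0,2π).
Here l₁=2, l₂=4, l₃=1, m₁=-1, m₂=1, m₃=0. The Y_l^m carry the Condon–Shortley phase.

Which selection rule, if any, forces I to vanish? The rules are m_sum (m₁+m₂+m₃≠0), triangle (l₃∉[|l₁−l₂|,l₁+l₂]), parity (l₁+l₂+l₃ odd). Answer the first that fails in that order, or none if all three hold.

triangle

Σmᵢ = 0  ✓
l₃∈[|l₁−l₂|,l₁+l₂]=[2,6], have l₃=1  ✗
Σlᵢ = 7 ⇒ odd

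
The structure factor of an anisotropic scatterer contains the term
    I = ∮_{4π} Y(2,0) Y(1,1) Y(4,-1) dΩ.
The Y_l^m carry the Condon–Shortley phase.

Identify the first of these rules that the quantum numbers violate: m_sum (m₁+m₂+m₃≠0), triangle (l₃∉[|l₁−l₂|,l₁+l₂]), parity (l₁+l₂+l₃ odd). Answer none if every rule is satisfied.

triangle

Σmᵢ = 0  ✓
l₃∈[|l₁−l₂|,l₁+l₂]=[1,3], have l₃=4  ✗
Σlᵢ = 7 ⇒ odd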